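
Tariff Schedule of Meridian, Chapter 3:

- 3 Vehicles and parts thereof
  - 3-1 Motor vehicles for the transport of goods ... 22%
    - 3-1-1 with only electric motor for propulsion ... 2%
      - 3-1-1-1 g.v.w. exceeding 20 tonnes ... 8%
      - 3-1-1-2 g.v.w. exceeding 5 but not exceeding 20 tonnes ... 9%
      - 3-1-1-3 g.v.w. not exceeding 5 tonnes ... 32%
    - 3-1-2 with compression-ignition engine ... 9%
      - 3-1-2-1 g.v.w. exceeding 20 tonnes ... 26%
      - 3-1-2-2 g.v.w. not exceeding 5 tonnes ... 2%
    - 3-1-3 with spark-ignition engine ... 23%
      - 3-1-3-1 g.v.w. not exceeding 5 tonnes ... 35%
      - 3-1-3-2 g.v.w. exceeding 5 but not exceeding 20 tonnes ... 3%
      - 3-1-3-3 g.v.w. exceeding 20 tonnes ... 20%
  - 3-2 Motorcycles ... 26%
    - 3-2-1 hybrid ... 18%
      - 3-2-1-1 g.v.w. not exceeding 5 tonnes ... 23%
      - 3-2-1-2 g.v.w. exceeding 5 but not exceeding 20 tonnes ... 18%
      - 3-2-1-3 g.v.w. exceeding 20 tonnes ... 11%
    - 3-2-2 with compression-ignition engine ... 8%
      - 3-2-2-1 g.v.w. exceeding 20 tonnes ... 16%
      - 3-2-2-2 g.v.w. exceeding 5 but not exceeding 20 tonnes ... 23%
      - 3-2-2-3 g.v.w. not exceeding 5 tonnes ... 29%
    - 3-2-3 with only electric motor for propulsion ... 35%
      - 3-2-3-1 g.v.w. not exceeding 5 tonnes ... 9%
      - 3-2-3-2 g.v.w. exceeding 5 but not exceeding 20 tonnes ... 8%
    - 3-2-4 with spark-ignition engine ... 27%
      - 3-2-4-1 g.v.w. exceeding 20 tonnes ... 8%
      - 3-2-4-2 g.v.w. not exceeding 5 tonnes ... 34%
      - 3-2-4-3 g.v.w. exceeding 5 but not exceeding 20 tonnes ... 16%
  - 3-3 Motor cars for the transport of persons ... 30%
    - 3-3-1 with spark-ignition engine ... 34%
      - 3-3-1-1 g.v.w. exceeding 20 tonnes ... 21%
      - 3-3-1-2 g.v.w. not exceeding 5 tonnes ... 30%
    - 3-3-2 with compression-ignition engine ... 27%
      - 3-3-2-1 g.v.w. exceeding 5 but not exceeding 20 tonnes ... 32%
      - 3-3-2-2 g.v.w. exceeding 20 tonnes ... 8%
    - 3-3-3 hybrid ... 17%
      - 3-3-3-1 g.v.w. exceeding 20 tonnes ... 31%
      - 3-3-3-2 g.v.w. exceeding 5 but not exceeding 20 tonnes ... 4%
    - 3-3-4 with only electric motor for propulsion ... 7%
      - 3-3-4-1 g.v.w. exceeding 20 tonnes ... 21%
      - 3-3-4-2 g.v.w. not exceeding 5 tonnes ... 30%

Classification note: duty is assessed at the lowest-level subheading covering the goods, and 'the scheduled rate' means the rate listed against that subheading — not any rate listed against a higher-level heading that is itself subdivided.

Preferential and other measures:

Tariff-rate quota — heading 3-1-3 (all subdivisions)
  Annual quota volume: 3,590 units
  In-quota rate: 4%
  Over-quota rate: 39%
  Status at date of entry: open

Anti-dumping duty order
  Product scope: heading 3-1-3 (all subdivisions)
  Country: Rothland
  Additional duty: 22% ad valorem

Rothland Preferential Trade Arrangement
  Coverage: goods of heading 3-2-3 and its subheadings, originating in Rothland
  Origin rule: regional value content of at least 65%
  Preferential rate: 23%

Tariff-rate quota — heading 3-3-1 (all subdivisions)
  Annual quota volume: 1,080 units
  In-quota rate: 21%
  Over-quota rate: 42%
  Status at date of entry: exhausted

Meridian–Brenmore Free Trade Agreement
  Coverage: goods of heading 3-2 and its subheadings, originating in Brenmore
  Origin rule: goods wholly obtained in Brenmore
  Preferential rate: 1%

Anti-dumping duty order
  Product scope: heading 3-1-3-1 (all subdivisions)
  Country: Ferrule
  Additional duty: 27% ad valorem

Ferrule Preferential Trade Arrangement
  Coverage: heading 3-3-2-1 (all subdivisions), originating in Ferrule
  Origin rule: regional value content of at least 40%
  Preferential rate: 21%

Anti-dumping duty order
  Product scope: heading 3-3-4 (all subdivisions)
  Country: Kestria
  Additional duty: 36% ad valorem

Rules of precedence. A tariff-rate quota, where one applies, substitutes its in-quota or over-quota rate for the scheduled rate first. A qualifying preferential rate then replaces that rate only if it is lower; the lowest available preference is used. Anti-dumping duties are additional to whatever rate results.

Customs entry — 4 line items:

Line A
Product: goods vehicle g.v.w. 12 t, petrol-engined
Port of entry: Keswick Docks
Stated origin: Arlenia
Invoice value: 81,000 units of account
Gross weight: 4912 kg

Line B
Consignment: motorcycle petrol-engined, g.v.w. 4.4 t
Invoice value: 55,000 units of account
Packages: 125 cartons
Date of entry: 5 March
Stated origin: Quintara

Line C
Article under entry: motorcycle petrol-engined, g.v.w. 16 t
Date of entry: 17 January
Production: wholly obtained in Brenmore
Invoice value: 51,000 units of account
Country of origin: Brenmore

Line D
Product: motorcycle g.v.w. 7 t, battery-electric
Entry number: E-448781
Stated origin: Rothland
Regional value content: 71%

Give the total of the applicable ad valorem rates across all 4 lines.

Line A: goods vehicle → 3-1; petrol-engined → 3-1-3; g.v.w. 12 t → 3-1-3-2. Scheduled 3%. quota on 3-1-3 open → in-quota 4%. → 4%.
Line B: motorcycle → 3-2; petrol-engined → 3-2-4; g.v.w. 4.4 t → 3-2-4-2. Scheduled 34%. No special measure applies. → 34%.
Line C: motorcycle → 3-2; petrol-engined → 3-2-4; g.v.w. 16 t → 3-2-4-3. Scheduled 16%. Brenmore agreement on 3-2: wholly obtained → 1% available; preferential 1%. → 1%.
Line D: motorcycle → 3-2; battery-electric → 3-2-3; g.v.w. 7 t → 3-2-3-2. Scheduled 8%. Rothland agreement on 3-2-3: RVC ≥ 65% → 23% available; preference 23% not lower than 8% → no reduction. → 8%.
Sum: 4% + 34% + 1% + 8% = 47%.

47%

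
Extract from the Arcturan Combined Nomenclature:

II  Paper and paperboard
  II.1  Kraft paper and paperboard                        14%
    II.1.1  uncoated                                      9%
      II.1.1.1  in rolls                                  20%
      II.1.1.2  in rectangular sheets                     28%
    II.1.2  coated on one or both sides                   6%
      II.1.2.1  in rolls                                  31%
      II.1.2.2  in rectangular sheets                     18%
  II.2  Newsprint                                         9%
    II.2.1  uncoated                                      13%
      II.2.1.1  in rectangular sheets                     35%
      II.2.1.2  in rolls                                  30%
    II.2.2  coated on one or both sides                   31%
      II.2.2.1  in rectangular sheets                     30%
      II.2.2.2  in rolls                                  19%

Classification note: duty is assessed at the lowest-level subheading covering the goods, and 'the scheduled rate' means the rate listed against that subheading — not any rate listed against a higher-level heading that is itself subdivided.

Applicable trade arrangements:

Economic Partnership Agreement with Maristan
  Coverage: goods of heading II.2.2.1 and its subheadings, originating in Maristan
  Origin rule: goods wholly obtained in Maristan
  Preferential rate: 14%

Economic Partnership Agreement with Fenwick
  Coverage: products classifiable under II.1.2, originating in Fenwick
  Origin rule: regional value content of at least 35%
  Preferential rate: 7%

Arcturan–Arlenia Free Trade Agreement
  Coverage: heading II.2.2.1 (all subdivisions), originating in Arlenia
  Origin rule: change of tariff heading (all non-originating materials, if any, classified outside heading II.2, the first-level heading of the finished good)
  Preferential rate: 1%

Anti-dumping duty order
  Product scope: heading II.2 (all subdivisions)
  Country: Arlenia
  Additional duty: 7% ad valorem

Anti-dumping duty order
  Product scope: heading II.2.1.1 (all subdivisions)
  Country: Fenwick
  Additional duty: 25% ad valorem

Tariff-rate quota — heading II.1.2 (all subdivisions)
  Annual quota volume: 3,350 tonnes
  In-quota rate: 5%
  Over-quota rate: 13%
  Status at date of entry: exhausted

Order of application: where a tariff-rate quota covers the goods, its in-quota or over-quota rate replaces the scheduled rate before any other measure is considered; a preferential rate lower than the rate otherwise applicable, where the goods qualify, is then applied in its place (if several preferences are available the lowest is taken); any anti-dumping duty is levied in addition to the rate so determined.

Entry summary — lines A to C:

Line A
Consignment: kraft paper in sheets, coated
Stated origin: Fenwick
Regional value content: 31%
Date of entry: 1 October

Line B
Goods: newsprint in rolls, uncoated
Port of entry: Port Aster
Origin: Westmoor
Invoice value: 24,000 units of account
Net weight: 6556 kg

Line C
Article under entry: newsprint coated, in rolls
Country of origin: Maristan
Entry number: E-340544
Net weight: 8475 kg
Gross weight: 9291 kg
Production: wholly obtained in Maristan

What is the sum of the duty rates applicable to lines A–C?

62%

Line A: kraft paper → II.1; coated → II.1.2; in sheets → II.1.2.2. Scheduled 18%. quota on II.1.2 exhausted → over-quota 13%; Fenwick agreement on II.1.2: RVC < 35%. → 13%.
Line B: newsprint → II.2; uncoated → II.2.1; in rolls → II.2.1.2. Scheduled 30%. No special measure applies. → 30%.
Line C: newsprint → II.2; coated → II.2.2; in rolls → II.2.2.2. Scheduled 19%. Maristan agreement on II.2.2.1: II.2.2.2 not covered. → 19%.
Sum: 13% + 30% + 19% = 62%.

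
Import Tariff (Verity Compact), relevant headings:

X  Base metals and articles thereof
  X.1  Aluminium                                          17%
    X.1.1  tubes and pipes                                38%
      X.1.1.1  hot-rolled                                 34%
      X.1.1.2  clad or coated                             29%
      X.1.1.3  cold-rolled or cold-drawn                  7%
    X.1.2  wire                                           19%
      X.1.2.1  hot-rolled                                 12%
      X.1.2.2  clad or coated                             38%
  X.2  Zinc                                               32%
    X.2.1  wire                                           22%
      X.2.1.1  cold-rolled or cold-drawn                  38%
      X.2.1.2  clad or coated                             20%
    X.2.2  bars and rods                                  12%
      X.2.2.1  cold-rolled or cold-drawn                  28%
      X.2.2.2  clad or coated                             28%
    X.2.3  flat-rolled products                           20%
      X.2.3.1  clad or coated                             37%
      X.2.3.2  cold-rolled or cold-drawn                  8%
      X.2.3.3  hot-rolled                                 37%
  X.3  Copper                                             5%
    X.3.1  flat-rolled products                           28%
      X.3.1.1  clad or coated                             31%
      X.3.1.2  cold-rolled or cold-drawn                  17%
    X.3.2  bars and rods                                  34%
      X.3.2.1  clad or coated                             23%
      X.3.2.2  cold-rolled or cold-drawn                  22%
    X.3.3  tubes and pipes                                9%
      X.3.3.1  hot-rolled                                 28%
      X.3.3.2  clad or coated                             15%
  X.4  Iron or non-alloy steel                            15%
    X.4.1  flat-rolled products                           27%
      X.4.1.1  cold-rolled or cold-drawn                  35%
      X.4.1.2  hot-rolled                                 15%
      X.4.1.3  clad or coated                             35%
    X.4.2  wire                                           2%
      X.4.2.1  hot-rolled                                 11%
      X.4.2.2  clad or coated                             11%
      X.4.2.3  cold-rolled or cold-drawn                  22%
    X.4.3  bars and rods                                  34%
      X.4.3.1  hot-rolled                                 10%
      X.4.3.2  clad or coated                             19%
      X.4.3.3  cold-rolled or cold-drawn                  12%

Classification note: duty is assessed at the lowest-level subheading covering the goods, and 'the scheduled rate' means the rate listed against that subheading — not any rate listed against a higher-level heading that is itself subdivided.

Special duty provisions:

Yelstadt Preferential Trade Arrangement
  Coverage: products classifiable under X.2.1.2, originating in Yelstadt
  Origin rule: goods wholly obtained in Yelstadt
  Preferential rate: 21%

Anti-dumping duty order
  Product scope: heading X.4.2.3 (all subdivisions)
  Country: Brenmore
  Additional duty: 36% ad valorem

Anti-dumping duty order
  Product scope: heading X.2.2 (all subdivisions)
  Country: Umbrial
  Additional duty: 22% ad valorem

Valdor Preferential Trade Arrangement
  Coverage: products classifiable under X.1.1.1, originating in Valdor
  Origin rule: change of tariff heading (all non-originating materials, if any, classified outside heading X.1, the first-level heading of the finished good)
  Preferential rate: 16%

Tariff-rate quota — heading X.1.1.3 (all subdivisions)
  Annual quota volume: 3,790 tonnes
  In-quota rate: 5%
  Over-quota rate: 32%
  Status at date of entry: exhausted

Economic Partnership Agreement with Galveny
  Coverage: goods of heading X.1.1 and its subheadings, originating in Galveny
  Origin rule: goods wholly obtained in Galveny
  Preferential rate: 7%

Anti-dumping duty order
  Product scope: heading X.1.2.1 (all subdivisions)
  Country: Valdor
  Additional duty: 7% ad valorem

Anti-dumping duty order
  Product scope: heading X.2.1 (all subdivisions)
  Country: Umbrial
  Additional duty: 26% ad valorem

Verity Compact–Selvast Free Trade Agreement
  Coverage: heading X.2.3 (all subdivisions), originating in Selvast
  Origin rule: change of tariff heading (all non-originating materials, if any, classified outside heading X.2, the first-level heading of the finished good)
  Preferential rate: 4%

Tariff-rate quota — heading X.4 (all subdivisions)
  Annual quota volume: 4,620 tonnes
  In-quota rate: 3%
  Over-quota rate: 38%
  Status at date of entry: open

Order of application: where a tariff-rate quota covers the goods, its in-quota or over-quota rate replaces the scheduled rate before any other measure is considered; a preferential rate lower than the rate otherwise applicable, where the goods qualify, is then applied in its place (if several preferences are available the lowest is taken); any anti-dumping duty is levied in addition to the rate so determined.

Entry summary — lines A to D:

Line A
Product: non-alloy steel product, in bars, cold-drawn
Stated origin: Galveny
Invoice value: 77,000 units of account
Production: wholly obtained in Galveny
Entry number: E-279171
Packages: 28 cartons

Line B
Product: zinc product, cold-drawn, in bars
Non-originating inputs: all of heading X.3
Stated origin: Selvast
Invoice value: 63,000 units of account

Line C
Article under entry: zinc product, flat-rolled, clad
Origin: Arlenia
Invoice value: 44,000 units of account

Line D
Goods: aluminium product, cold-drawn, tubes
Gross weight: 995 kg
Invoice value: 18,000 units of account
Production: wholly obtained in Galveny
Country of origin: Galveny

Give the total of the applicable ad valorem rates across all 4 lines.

75%

Line A: non-alloy steel → X.4; in bars → X.4.3; cold-drawn → X.4.3.3. Scheduled 12%. quota on X.4 open → in-quota 3%; Galveny agreement on X.1.1: X.4.3.3 not covered. → 3%.
Line B: zinc → X.2; in bars → X.2.2; cold-drawn → X.2.2.1. Scheduled 28%. Selvast agreement on X.2.3: X.2.2.1 not covered. → 28%.
Line C: zinc → X.2; flat-rolled → X.2.3; clad → X.2.3.1. Scheduled 37%. No special measure applies. → 37%.
Line D: aluminium → X.1; tubes → X.1.1; cold-drawn → X.1.1.3. Scheduled 7%. quota on X.1.1.3 exhausted → over-quota 32%; Galveny agreement on X.1.1: wholly obtained → 7% available; preferential 7%. → 7%.
Sum: 3% + 28% + 37% + 7% = 75%.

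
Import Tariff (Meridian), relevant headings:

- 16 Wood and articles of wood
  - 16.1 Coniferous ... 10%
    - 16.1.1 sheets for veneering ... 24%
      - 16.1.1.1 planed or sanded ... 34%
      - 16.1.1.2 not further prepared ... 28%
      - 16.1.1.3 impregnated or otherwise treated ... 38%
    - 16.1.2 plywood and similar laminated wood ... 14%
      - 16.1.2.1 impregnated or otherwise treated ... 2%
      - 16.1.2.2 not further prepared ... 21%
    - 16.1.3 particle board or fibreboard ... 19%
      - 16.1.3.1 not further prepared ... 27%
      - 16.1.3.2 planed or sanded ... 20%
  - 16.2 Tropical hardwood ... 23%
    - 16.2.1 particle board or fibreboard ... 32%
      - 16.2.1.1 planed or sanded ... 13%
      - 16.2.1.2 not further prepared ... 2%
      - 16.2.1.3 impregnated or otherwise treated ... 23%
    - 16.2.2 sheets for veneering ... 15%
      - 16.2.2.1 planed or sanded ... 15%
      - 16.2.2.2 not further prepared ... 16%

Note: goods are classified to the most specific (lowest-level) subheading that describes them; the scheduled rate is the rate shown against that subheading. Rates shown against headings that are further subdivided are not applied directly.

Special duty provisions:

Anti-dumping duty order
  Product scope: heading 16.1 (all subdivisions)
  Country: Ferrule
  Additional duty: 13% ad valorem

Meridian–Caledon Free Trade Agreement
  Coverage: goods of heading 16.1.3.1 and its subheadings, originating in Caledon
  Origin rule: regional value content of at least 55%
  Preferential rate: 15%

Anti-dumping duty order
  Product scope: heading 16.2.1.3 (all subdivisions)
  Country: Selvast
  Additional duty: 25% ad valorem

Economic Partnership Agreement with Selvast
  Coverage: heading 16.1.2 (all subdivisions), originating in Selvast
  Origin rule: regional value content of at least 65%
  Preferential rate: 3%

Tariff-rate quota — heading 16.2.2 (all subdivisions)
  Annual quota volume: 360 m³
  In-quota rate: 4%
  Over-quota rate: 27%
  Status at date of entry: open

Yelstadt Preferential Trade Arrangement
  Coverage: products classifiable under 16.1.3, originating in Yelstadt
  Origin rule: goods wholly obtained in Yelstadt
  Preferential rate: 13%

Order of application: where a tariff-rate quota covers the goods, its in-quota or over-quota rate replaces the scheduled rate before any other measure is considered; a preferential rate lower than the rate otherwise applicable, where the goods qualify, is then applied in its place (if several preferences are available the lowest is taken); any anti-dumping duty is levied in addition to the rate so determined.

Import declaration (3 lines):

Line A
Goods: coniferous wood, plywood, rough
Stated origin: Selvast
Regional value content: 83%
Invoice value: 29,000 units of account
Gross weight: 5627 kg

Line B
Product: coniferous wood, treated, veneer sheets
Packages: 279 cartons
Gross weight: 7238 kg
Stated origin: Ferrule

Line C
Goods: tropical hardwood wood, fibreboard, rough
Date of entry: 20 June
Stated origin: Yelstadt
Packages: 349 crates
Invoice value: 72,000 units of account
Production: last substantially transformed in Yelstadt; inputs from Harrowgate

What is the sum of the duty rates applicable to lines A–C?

Line A: coniferous → 16.1; plywood → 16.1.2; rough → 16.1.2.2. Scheduled 21%. Selvast agreement on 16.1.2: RVC ≥ 65% → 3% available; preferential 3%. → 3%.
Line B: coniferous → 16.1; veneer sheets → 16.1.1; treated → 16.1.1.3. Scheduled 38%. anti-dumping (Ferrule, 16.1): +13%; total 38% + 13% = 51%. → 51%.
Line C: tropical hardwood → 16.2; fibreboard → 16.2.1; rough → 16.2.1.2. Scheduled 2%. Yelstadt agreement on 16.1.3: 16.2.1.2 not covered. → 2%.
Sum: 3% + 51% + 2% = 56%.

56%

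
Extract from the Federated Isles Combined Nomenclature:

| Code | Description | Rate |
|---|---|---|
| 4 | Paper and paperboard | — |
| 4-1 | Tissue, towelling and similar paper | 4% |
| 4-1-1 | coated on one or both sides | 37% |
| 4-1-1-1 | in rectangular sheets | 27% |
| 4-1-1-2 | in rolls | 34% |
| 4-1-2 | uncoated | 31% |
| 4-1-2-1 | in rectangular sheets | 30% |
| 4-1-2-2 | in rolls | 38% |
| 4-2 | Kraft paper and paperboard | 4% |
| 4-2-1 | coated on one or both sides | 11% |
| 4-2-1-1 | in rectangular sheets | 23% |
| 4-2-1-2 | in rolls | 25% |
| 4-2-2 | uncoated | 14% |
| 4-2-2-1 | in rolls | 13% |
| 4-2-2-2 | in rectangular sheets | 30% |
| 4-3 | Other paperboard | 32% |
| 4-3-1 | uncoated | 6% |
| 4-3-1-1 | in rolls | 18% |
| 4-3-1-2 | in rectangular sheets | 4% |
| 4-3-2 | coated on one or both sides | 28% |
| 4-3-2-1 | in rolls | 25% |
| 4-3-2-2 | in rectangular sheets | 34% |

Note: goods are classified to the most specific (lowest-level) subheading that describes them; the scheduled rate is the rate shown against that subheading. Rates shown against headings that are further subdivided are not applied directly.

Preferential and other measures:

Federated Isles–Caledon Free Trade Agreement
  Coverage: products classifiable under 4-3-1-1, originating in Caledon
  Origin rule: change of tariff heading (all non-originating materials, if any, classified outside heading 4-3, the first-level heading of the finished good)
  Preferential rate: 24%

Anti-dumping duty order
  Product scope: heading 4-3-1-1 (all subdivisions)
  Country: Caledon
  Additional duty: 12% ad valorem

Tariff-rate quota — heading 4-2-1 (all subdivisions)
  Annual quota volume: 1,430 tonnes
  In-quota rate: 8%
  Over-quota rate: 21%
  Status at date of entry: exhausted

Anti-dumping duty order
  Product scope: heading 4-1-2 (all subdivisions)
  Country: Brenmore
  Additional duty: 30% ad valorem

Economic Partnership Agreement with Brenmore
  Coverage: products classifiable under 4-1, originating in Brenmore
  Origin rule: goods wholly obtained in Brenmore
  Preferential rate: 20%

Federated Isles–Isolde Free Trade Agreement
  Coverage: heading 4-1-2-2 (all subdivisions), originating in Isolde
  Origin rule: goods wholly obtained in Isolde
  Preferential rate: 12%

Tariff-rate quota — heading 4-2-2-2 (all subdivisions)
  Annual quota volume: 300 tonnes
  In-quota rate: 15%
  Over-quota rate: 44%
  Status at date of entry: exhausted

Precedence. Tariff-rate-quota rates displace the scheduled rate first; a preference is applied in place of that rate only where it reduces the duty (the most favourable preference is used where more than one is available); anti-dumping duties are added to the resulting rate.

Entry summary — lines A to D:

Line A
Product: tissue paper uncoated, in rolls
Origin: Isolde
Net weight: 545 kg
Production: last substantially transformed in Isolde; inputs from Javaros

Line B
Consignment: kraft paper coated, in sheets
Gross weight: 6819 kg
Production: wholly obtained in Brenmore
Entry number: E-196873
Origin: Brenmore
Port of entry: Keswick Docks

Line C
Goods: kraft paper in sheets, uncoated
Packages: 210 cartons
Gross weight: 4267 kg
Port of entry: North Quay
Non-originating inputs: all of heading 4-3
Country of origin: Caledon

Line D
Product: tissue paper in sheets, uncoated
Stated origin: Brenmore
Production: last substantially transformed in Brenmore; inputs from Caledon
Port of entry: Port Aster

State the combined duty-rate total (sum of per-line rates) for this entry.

163%

Line A: tissue paper → 4-1; uncoated → 4-1-2; in rolls → 4-1-2-2. Scheduled 38%. Isolde agreement on 4-1-2-2: not wholly obtained. → 38%.
Line B: kraft paper → 4-2; coated → 4-2-1; in sheets → 4-2-1-1. Scheduled 23%. quota on 4-2-1 exhausted → over-quota 21%; Brenmore agreement on 4-1: 4-2-1-1 not covered. → 21%.
Line C: kraft paper → 4-2; uncoated → 4-2-2; in sheets → 4-2-2-2. Scheduled 30%. quota on 4-2-2-2 exhausted → over-quota 44%; Caledon agreement on 4-3-1-1: 4-2-2-2 not covered. → 44%.
Line D: tissue paper → 4-1; uncoated → 4-1-2; in sheets → 4-1-2-1. Scheduled 30%. Brenmore agreement on 4-1: not wholly obtained; anti-dumping (Brenmore, 4-1-2): +30%; total 30% + 30% = 60%. → 60%.
Sum: 38% + 21% + 44% + 60% = 163%.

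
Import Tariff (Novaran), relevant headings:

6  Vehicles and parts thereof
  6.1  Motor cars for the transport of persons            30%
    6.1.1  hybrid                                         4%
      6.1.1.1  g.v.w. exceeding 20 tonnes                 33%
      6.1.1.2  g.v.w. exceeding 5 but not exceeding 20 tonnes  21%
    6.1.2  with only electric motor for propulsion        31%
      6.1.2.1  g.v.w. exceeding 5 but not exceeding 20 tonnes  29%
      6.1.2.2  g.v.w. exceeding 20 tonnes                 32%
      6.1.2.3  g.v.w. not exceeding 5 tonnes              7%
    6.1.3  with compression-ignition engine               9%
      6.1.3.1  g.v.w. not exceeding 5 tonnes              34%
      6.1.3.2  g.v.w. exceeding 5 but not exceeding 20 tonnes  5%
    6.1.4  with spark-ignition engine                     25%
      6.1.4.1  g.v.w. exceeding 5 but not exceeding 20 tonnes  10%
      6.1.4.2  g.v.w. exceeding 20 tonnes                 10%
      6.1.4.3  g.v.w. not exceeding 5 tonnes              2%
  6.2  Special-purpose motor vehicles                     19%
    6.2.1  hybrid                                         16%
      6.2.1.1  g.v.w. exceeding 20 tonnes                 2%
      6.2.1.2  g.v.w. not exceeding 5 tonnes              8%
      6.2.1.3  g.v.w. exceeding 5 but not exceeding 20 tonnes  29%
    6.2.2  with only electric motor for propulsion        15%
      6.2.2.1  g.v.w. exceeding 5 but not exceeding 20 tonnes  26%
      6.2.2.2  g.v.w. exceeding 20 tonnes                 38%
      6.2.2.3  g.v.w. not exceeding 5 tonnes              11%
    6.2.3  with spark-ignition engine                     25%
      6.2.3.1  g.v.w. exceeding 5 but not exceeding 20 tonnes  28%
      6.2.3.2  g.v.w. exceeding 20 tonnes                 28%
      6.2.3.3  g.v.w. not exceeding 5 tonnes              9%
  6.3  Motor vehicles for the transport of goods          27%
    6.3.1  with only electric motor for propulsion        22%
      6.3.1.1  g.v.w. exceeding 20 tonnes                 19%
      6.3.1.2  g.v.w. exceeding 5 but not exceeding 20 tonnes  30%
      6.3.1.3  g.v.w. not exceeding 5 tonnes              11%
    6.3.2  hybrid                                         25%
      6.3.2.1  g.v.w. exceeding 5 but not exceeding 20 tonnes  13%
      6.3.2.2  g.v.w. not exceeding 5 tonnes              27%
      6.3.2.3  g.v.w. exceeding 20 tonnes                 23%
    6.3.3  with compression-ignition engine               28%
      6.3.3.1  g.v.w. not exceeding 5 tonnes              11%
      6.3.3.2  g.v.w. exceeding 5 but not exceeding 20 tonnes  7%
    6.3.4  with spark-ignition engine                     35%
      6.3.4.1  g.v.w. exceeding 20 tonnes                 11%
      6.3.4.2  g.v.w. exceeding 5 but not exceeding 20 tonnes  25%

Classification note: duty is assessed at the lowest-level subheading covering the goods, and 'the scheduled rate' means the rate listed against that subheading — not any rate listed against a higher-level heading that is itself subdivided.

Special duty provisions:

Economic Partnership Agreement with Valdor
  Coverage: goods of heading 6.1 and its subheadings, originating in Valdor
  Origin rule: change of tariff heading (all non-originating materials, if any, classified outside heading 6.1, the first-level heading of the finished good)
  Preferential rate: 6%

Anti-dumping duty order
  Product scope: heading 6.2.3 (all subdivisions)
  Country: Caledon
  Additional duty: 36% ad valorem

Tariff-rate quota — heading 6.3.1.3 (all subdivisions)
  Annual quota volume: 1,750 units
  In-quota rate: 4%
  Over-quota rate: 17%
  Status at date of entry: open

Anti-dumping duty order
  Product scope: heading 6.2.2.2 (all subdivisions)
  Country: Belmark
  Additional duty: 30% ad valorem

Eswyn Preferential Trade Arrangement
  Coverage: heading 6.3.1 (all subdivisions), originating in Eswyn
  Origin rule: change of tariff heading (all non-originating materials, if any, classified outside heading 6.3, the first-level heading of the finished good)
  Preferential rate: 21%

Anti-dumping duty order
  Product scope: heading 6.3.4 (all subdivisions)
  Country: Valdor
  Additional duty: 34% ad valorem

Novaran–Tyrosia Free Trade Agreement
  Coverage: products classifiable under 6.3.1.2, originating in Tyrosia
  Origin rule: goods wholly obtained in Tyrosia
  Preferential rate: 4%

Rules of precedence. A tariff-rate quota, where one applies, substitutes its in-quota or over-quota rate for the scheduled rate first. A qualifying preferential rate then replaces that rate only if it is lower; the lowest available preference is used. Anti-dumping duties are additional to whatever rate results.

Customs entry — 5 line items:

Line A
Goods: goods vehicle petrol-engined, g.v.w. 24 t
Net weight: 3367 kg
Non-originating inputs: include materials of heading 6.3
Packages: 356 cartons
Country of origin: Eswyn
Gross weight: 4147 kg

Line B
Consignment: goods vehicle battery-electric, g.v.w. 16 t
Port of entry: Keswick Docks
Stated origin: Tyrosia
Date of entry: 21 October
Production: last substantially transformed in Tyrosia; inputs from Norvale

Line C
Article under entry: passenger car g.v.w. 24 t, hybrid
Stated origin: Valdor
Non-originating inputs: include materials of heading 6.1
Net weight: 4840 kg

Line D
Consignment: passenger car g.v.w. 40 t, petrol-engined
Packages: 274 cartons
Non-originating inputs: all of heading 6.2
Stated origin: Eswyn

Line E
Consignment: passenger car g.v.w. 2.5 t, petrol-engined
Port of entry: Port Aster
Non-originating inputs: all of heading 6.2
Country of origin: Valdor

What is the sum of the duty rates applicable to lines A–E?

86%

Line A: goods vehicle → 6.3; petrol-engined → 6.3.4; g.v.w. 24 t → 6.3.4.1. Scheduled 11%. Eswyn agreement on 6.3.1: 6.3.4.1 not covered. → 11%.
Line B: goods vehicle → 6.3; battery-electric → 6.3.1; g.v.w. 16 t → 6.3.1.2. Scheduled 30%. Tyrosia agreement on 6.3.1.2: not wholly obtained. → 30%.
Line C: passenger car → 6.1; hybrid → 6.1.1; g.v.w. 24 t → 6.1.1.1. Scheduled 33%. Valdor agreement on 6.1: CTH not met. → 33%.
Line D: passenger car → 6.1; petrol-engined → 6.1.4; g.v.w. 40 t → 6.1.4.2. Scheduled 10%. Eswyn agreement on 6.3.1: 6.1.4.2 not covered. → 10%.
Line E: passenger car → 6.1; petrol-engined → 6.1.4; g.v.w. 2.5 t → 6.1.4.3. Scheduled 2%. Valdor agreement on 6.1: CTH met → 6% available; preference 6% not lower than 2% → no reduction. → 2%.
Sum: 11% + 30% + 33% + 10% + 2% = 86%.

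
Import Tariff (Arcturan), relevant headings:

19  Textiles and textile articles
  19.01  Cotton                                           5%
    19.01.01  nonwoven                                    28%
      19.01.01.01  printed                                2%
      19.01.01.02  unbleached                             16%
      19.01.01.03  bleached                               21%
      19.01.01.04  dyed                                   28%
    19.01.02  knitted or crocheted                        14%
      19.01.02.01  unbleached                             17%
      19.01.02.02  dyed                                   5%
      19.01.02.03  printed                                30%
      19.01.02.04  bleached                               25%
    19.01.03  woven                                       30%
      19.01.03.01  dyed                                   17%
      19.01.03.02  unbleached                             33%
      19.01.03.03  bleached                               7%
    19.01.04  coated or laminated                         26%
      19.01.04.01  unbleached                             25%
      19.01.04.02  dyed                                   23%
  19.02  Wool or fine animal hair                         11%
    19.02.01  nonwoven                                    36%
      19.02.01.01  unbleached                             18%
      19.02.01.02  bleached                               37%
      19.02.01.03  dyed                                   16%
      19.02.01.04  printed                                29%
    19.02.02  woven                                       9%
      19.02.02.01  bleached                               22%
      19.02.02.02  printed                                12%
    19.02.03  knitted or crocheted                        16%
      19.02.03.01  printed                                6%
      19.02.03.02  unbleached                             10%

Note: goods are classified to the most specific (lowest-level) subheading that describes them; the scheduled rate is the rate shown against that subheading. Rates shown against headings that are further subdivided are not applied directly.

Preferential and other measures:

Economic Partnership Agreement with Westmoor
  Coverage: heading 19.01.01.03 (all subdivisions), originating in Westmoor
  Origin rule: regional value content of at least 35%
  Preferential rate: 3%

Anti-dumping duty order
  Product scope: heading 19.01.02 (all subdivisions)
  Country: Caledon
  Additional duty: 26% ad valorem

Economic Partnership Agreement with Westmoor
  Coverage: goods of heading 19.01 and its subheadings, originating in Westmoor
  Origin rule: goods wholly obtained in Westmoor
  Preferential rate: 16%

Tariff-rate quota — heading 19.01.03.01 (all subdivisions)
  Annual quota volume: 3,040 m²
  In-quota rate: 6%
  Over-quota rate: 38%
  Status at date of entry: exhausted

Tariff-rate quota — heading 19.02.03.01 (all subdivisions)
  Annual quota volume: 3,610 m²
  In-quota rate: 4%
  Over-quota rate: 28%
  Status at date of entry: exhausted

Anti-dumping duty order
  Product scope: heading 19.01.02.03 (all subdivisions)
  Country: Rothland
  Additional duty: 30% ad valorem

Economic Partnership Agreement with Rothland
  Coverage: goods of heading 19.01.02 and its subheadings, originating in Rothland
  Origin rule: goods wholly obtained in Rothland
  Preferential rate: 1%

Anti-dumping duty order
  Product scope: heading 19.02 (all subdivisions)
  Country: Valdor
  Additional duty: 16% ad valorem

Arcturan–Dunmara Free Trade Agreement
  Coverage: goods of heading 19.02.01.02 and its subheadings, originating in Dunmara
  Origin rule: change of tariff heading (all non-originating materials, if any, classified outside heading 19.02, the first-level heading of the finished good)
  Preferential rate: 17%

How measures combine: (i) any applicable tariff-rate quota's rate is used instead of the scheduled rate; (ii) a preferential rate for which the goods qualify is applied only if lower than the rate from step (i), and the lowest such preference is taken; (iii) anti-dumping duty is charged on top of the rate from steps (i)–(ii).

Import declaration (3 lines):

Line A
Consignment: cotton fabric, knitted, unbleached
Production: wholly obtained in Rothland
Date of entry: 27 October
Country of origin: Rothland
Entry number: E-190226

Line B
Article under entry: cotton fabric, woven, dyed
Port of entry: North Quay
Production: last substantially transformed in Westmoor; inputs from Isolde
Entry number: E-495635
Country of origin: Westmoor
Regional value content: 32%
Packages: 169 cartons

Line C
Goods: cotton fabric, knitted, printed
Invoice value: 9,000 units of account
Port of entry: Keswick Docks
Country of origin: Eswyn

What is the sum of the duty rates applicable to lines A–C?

69%

Line A: cotton → 19.01; knitted → 19.01.02; unbleached → 19.01.02.01. Scheduled 17%. Rothland agreement on 19.01.02: wholly obtained → 1% available; preferential 1%. → 1%.
Line B: cotton → 19.01; woven → 19.01.03; dyed → 19.01.03.01. Scheduled 17%. quota on 19.01.03.01 exhausted → over-quota 38%; Westmoor agreement on 19.01.01.03: 19.01.03.01 not covered; Westmoor agreement on 19.01: not wholly obtained. → 38%.
Line C: cotton → 19.01; knitted → 19.01.02; printed → 19.01.02.03. Scheduled 30%. No special measure applies. → 30%.
Sum: 1% + 38% + 30% = 69%.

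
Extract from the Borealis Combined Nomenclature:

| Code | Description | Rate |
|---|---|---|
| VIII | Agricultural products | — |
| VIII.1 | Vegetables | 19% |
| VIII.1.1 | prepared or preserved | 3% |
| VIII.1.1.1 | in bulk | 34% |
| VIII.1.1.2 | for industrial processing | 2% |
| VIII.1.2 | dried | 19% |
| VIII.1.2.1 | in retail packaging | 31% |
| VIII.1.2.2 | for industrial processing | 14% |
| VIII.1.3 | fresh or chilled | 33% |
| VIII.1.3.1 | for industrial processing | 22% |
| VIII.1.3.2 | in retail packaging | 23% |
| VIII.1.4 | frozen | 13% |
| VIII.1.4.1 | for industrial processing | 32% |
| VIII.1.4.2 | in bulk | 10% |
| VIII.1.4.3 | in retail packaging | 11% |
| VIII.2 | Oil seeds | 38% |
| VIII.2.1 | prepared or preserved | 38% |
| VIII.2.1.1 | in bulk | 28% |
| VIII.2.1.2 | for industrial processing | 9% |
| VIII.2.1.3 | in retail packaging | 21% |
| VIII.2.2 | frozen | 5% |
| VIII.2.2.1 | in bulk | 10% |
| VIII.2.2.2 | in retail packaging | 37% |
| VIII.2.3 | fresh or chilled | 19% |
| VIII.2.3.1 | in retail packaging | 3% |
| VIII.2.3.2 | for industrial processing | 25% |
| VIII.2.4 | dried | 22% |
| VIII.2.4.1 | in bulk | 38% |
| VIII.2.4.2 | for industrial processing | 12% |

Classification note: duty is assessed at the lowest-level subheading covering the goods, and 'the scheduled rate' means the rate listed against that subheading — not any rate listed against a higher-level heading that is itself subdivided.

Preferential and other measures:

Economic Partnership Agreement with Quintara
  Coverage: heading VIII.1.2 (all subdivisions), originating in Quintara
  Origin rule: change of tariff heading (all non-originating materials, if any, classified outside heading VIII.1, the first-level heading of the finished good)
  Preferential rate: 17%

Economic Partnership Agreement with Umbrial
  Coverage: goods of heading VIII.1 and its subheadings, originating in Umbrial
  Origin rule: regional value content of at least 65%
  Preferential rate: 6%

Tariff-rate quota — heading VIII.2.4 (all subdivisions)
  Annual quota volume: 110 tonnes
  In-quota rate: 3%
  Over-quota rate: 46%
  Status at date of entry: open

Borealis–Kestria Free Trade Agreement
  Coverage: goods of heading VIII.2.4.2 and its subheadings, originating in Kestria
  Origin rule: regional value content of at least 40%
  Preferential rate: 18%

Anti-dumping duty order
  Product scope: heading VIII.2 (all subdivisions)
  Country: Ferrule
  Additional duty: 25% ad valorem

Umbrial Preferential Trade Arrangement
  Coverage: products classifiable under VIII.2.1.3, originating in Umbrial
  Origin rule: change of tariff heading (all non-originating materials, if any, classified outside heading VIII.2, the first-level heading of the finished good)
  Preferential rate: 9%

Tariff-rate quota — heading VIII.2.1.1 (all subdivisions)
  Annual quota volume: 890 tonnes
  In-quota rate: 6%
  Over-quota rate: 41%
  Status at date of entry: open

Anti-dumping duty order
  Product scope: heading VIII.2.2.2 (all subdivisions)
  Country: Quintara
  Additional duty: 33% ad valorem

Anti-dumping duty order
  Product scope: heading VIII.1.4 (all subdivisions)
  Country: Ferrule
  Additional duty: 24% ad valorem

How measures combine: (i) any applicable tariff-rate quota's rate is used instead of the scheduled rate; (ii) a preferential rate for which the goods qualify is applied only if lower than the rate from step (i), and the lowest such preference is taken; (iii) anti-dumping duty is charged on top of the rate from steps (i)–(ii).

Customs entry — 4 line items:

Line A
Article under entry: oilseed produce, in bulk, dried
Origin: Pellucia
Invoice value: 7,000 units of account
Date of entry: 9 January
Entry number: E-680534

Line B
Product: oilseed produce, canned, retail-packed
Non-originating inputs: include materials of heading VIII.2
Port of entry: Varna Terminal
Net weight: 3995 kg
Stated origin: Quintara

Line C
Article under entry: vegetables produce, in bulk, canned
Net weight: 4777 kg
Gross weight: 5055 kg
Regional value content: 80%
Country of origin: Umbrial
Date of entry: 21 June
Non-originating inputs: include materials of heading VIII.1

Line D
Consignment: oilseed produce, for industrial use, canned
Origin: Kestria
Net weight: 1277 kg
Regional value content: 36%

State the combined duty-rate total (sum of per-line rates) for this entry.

39%

Line A: oilseed → VIII.2; dried → VIII.2.4; in bulk → VIII.2.4.1. Scheduled 38%. quota on VIII.2.4 open → in-quota 3%. → 3%.
Line B: oilseed → VIII.2; canned → VIII.2.1; retail-packed → VIII.2.1.3. Scheduled 21%. Quintara agreement on VIII.1.2: VIII.2.1.3 not covered. → 21%.
Line C: vegetables → VIII.1; canned → VIII.1.1; in bulk → VIII.1.1.1. Scheduled 34%. Umbrial agreement on VIII.1: RVC ≥ 65% → 6% available; Umbrial agreement on VIII.2.1.3: VIII.1.1.1 not covered; preferential 6%. → 6%.
Line D: oilseed → VIII.2; canned → VIII.2.1; for industrial use → VIII.2.1.2. Scheduled 9%. Kestria agreement on VIII.2.4.2: VIII.2.1.2 not covered. → 9%.
Sum: 3% + 21% + 6% + 9% = 39%.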